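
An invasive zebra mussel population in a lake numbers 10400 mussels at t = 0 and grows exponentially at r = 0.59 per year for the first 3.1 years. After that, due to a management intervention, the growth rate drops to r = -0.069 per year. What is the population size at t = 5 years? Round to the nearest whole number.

Phase 1: N(3.1) = 10400·e^(0.59×3.1) = 10400·e^1.829 = 64767.6.
Phase 2 runs for 5 − 3.1 = 1.9 years at r = -0.069.
N(5) = 64767.6·e^(-0.069×1.9) = 64767.6·e^-0.1311 = 56809.6.

56810 mussels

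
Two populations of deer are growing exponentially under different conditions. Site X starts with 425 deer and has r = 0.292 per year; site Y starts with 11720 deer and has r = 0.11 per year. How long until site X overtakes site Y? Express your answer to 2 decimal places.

Set 425·e^(0.292t) = 11720·e^(0.11t).
e^((0.292 − 0.11)t) = 11720/425 → e^(0.182·t) = 27.576.
0.182·t = ln(27.576) = 3.317, so t = 3.317/0.182 = 18.225.

18.23 years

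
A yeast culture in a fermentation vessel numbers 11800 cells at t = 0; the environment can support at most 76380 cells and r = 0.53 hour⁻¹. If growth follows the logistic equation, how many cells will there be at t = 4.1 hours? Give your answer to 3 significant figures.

47100 cells

A = (K − N₀)/N₀ = (76380 − 11800)/11800 = 5.4729.
N(t) = K/(1 + A·e^(−rt)) = 76380/(1 + 5.4729×e^(−0.53×4.1)).
e^(−2.173) = 0.11384; denominator = 1 + 5.4729×0.11384 = 1.623.
N = 76380/1.623 = 47060.7.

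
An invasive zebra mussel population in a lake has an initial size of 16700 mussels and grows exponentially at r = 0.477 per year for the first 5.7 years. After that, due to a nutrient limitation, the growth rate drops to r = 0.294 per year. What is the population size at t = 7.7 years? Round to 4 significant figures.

Phase 1: N(5.7) = 16700·e^(0.477×5.7) = 16700·e^2.719 = 253233.
Phase 2 runs for 7.7 − 5.7 = 2 years at r = 0.294.
N(7.7) = 253233·e^(0.294×2) = 253233·e^0.588 = 455916.

455900 mussels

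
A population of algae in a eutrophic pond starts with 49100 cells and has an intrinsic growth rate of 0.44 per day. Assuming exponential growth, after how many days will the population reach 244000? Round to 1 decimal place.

Set N₀·e^(rt) = 244000: e^(0.44·t) = 244000/49100 = 4.9695.
0.44·t = ln(4.9695) = 1.6033, so t = 1.6033/0.44 = 3.6439.

3.6 days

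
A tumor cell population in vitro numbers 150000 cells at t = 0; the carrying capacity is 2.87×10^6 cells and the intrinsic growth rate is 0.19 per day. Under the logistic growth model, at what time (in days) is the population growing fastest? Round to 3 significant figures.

15.3 days

Logistic growth is fastest at N = K/2 = 1.435×10^6.
A = (K − N₀)/N₀ = 18.133. Set K/(1 + A·e^(−rt)) = K/2 → A·e^(−rt) = 1.
e^(−0.19t) = 1/18.133 = 0.0551471, so t = ln(18.133)/0.19 = 2.8978/0.19 = 15.251.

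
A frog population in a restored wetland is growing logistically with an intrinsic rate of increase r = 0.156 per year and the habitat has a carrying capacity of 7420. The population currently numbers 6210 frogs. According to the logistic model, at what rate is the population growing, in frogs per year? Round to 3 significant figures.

158 frogs per year

dN/dt = rN(1 − N/K) = 0.156 × 6210 × (1 − 6210/7420).
1 − 6210/7420 = 0.16307; dN/dt = 0.156 × 6210 × 0.16307 = 157.98.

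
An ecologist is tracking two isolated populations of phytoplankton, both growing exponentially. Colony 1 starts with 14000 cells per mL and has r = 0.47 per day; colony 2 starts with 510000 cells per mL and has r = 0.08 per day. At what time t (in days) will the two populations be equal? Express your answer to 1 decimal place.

9.2 days

Set 14000·e^(0.47t) = 510000·e^(0.08t).
e^((0.47 − 0.08)t) = 510000/14000 → e^(0.39·t) = 36.429.
0.39·t = ln(36.429) = 3.5954, so t = 3.5954/0.39 = 9.2189.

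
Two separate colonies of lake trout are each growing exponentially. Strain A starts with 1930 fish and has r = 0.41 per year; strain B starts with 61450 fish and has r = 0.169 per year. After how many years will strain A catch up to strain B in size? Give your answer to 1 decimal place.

Set 1930·e^(0.41t) = 61450·e^(0.169t).
e^((0.41 − 0.169)t) = 61450/1930 → e^(0.241·t) = 31.839.
0.241·t = ln(31.839) = 3.4607, so t = 3.4607/0.241 = 14.36.

14.4 years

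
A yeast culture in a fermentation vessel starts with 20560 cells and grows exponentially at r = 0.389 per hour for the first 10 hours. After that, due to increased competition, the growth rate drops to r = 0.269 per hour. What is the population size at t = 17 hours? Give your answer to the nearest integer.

6610056 cells

Phase 1: N(10) = 20560·e^(0.389×10) = 20560·e^3.89 = 1.005608×10^6.
Phase 2 runs for 17 − 10 = 7 hours at r = 0.269.
N(17) = 1.005608×10^6·e^(0.269×7) = 1.005608×10^6·e^1.883 = 6.610056×10^6.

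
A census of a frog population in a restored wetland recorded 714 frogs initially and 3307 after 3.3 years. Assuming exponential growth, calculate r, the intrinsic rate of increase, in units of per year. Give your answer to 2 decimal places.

0.46 per year

From N(t) = N₀·e^(rt): e^(r·3.3) = 3307/714 = 4.6317.
r·3.3 = ln(4.6317) = 1.5329, so r = 1.5329/3.3 = 0.46452.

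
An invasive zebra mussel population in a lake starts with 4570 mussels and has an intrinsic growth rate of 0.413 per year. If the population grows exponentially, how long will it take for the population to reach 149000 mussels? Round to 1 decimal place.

8.4 years

Set N₀·e^(rt) = 149000: e^(0.413·t) = 149000/4570 = 32.604.
0.413·t = ln(32.604) = 3.4844, so t = 3.4844/0.413 = 8.4369.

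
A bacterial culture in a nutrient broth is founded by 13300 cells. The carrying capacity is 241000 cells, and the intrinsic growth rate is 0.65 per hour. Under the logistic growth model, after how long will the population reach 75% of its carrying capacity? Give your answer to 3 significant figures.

A = (K − N₀)/N₀ = (241000 − 13300)/13300 = 17.12.
Solve 241000/(1 + 17.12·e^(−0.65t)) = 180750: 1 + 17.12·e^(−0.65t) = 1.3333, so e^(−0.65t) = 0.0194701.
−0.65·t = ln(0.0194701) = -3.9389, so t = 3.9389/0.65 = 6.0598.

6.06 hours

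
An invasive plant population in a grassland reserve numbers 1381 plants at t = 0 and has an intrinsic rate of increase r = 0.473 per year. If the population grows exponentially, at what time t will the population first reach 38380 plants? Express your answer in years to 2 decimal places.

7.03 years

Set N₀·e^(rt) = 38380: e^(0.473·t) = 38380/1381 = 27.791.
0.473·t = ln(27.791) = 3.3247, so t = 3.3247/0.473 = 7.029.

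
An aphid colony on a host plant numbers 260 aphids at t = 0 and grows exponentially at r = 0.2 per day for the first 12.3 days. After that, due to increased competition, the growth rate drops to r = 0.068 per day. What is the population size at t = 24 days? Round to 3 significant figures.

Phase 1: N(12.3) = 260·e^(0.2×12.3) = 260·e^2.46 = 3043.25.
Phase 2 runs for 24 − 12.3 = 11.7 days at r = 0.068.
N(24) = 3043.25·e^(0.068×11.7) = 3043.25·e^0.7956 = 6743.14.

6740 aphids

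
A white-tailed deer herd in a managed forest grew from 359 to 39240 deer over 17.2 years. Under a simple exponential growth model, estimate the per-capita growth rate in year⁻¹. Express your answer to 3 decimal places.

From N(t) = N₀·e^(rt): e^(r·17.2) = 39240/359 = 109.3.
r·17.2 = ln(109.3) = 4.6941, so r = 4.6941/17.2 = 0.27291.

0.273 per year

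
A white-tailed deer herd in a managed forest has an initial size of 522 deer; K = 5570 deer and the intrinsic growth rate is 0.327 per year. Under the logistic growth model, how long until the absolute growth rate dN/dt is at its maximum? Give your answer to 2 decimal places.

Logistic growth is fastest at N = K/2 = 2785.
A = (K − N₀)/N₀ = 9.6705. Set K/(1 + A·e^(−rt)) = K/2 → A·e^(−rt) = 1.
e^(−0.327t) = 1/9.6705 = 0.103407, so t = ln(9.6705)/0.327 = 2.2691/0.327 = 6.9391.

6.94 years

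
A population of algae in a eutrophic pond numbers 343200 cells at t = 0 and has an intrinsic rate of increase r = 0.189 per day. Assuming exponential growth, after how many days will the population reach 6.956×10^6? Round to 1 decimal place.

Set N₀·e^(rt) = 6.956×10^6: e^(0.189·t) = 6.956×10^6/343200 = 20.268.
0.189·t = ln(20.268) = 3.009, so t = 3.009/0.189 = 15.921.

15.9 days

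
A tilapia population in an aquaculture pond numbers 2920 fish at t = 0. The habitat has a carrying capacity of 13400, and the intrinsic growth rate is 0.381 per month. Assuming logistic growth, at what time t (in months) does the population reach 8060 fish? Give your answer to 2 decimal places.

A = (K − N₀)/N₀ = (13400 − 2920)/2920 = 3.589.
Solve 13400/(1 + 3.589·e^(−0.381t)) = 8060: 1 + 3.589·e^(−0.381t) = 1.6625, so e^(−0.381t) = 0.184598.
−0.381·t = ln(0.184598) = -1.6896, so t = 1.6896/0.381 = 4.4346.

4.43 months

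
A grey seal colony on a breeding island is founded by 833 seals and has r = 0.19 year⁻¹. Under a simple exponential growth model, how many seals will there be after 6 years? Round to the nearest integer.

2605 seals

N(t) = N₀·e^(rt) = 833 × e^(0.19×6) = 833 × e^1.14.
e^1.14 ≈ 3.1268, so N ≈ 833 × 3.1268 = 2604.6.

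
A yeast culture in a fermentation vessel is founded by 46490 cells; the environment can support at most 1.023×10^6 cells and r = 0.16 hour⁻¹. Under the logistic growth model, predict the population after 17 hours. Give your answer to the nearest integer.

429168 cells

A = (K − N₀)/N₀ = (1.023×10^6 − 46490)/46490 = 21.005.
N(t) = K/(1 + A·e^(−rt)) = 1.023×10^6/(1 + 21.005×e^(−0.16×17)).
e^(−2.72) = 0.065875; denominator = 1 + 21.005×0.065875 = 2.3837.
N = 1.023×10^6/2.3837 = 429168.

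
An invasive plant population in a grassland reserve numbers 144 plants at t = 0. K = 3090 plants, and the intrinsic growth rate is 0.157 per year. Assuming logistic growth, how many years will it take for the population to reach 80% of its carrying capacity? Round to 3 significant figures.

28.1 years

A = (K − N₀)/N₀ = (3090 − 144)/144 = 20.458.
Solve 3090/(1 + 20.458·e^(−0.157t)) = 2472: 1 + 20.458·e^(−0.157t) = 1.25, so e^(−0.157t) = 0.01222.
−0.157·t = ln(0.01222) = -4.4047, so t = 4.4047/0.157 = 28.055.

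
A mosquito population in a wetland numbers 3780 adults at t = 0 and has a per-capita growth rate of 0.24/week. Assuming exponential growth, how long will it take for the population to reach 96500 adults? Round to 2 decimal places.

Set N₀·e^(rt) = 96500: e^(0.24·t) = 96500/3780 = 25.529.
0.24·t = ln(25.529) = 3.2398, so t = 3.2398/0.24 = 13.499.

13.50 weeks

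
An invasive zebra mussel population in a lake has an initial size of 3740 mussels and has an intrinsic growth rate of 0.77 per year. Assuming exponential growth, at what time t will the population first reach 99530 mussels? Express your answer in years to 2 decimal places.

Set N₀·e^(rt) = 99530: e^(0.77·t) = 99530/3740 = 26.612.
0.77·t = ln(26.612) = 3.2814, so t = 3.2814/0.77 = 4.2615.

4.26 years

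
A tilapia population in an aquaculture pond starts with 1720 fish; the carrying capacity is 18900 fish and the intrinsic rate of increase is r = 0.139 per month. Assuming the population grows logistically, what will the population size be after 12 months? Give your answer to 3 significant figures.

A = (K − N₀)/N₀ = (18900 − 1720)/1720 = 9.9884.
N(t) = K/(1 + A·e^(−rt)) = 18900/(1 + 9.9884×e^(−0.139×12)).
e^(−1.668) = 0.18862; denominator = 1 + 9.9884×0.18862 = 2.884.
N = 18900/2.884 = 6553.29.

6550 fish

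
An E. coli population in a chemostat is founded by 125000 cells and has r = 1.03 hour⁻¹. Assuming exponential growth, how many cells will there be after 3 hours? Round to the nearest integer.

N(t) = N₀·e^(rt) = 125000 × e^(1.03×3) = 125000 × e^3.09.
e^3.09 ≈ 21.977, so N ≈ 125000 × 21.977 = 2.747135×10^6.

2747135 cells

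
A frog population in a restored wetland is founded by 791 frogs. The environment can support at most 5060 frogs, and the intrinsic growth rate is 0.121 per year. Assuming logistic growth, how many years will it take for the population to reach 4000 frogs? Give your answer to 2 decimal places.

A = (K − N₀)/N₀ = (5060 − 791)/791 = 5.397.
Solve 5060/(1 + 5.397·e^(−0.121t)) = 4000: 1 + 5.397·e^(−0.121t) = 1.265, so e^(−0.121t) = 0.0491017.
−0.121·t = ln(0.0491017) = -3.0139, so t = 3.0139/0.121 = 24.908.

24.91 years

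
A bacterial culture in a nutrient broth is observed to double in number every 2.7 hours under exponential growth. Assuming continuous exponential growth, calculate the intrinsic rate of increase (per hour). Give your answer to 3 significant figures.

0.257 per hour

r = ln(2)/t_d = 0.6931/2.7 = 0.25672.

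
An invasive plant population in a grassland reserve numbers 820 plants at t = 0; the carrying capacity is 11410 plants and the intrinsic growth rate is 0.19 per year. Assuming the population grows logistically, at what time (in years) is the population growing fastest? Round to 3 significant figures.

13.5 years

Logistic growth is fastest at N = K/2 = 5705.
A = (K − N₀)/N₀ = 12.915. Set K/(1 + A·e^(−rt)) = K/2 → A·e^(−rt) = 1.
e^(−0.19t) = 1/12.915 = 0.0774315, so t = ln(12.915)/0.19 = 2.5584/0.19 = 13.465.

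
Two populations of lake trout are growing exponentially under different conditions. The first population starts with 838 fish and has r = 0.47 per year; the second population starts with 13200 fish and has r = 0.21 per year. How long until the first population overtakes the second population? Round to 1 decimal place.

Set 838·e^(0.47t) = 13200·e^(0.21t).
e^((0.47 − 0.21)t) = 13200/838 → e^(0.26·t) = 15.752.
0.26·t = ln(15.752) = 2.757, so t = 2.757/0.26 = 10.604.

10.6 years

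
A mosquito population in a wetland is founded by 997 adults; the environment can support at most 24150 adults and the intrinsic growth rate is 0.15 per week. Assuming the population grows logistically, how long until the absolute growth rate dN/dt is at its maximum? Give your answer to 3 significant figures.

Logistic growth is fastest at N = K/2 = 12075.
A = (K − N₀)/N₀ = 23.223. Set K/(1 + A·e^(−rt)) = K/2 → A·e^(−rt) = 1.
e^(−0.15t) = 1/23.223 = 0.0430614, so t = ln(23.223)/0.15 = 3.1451/0.15 = 20.968.

21.0 weeks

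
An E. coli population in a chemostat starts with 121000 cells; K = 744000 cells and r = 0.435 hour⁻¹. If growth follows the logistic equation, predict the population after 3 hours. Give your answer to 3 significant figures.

A = (K − N₀)/N₀ = (744000 − 121000)/121000 = 5.1488.
N(t) = K/(1 + A·e^(−rt)) = 744000/(1 + 5.1488×e^(−0.435×3)).
e^(−1.305) = 0.27117; denominator = 1 + 5.1488×0.27117 = 2.3962.
N = 744000/2.3962 = 310491.

310000 cells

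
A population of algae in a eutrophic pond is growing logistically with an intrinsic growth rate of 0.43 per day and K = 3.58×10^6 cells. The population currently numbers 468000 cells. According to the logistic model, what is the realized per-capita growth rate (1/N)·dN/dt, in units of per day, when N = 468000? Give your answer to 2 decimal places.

0.37 per day

(1/N)·dN/dt = r(1 − N/K) = 0.43 × (1 − 468000/3.58×10^6).
= 0.43 × 0.86927 = 0.37379.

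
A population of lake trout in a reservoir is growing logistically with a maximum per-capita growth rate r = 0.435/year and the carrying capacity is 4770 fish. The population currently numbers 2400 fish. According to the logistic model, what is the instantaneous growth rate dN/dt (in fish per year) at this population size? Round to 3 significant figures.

519 fish per year

dN/dt = rN(1 − N/K) = 0.435 × 2400 × (1 − 2400/4770).
1 − 2400/4770 = 0.49686; dN/dt = 0.435 × 2400 × 0.49686 = 518.72.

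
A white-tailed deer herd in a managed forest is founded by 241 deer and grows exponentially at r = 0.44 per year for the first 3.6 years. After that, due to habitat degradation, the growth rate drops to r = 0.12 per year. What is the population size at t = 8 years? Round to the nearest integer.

1992 deer

Phase 1: N(3.6) = 241·e^(0.44×3.6) = 241·e^1.584 = 1174.73.
Phase 2 runs for 8 − 3.6 = 4.4 years at r = 0.12.
N(8) = 1174.73·e^(0.12×4.4) = 1174.73·e^0.528 = 1991.81.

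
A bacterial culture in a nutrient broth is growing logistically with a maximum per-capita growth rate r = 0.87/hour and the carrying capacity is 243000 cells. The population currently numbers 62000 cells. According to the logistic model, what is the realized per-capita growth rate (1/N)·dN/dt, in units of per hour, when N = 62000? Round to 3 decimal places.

0.648 per hour

(1/N)·dN/dt = r(1 − N/K) = 0.87 × (1 − 62000/243000).
= 0.87 × 0.74486 = 0.64802.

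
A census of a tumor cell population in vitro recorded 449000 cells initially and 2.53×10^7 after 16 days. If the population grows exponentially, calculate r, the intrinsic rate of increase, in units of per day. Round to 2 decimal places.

0.25 per day

From N(t) = N₀·e^(rt): e^(r·16) = 2.53×10^7/449000 = 56.347.
r·16 = ln(56.347) = 4.0315, so r = 4.0315/16 = 0.25197.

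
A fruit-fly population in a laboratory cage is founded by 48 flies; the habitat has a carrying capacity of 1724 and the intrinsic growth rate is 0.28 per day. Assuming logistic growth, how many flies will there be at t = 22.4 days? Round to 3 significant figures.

A = (K − N₀)/N₀ = (1724 − 48)/48 = 34.917.
N(t) = K/(1 + A·e^(−rt)) = 1724/(1 + 34.917×e^(−0.28×22.4)).
e^(−6.272) = 0.0018884; denominator = 1 + 34.917×0.0018884 = 1.0659.
N = 1724/1.0659 = 1617.35.

1620 flies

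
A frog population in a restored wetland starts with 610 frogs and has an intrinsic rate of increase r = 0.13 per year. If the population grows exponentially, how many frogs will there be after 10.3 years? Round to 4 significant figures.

N(t) = N₀·e^(rt) = 610 × e^(0.13×10.3) = 610 × e^1.339.
e^1.339 ≈ 3.8152, so N ≈ 610 × 3.8152 = 2327.29.

2327 frogs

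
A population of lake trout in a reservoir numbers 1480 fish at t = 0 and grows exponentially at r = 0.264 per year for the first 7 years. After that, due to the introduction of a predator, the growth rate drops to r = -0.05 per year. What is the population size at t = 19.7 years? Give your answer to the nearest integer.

4978 fish

Phase 1: N(7) = 1480·e^(0.264×7) = 1480·e^1.848 = 9393.73.
Phase 2 runs for 19.7 − 7 = 12.7 years at r = -0.05.
N(19.7) = 9393.73·e^(-0.05×12.7) = 9393.73·e^-0.635 = 4978.07.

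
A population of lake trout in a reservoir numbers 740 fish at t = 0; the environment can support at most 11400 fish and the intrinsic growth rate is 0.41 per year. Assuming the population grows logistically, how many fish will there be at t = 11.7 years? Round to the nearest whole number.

10188 fish

A = (K − N₀)/N₀ = (11400 − 740)/740 = 14.405.
N(t) = K/(1 + A·e^(−rt)) = 11400/(1 + 14.405×e^(−0.41×11.7)).
e^(−4.797) = 0.0082545; denominator = 1 + 14.405×0.0082545 = 1.1189.
N = 11400/1.1189 = 10188.5.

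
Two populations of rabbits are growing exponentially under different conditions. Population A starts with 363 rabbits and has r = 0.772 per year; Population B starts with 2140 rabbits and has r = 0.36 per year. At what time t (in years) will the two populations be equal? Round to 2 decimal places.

4.31 years

Set 363·e^(0.772t) = 2140·e^(0.36t).
e^((0.772 − 0.36)t) = 2140/363 → e^(0.412·t) = 5.8953.
0.412·t = ln(5.8953) = 1.7742, so t = 1.7742/0.412 = 4.3062.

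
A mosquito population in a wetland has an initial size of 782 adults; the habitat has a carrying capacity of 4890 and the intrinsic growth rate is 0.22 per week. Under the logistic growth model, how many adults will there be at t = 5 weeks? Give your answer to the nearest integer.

A = (K − N₀)/N₀ = (4890 − 782)/782 = 5.2532.
N(t) = K/(1 + A·e^(−rt)) = 4890/(1 + 5.2532×e^(−0.22×5)).
e^(−1.1) = 0.33287; denominator = 1 + 5.2532×0.33287 = 2.7486.
N = 4890/2.7486 = 1779.06.

1779 adults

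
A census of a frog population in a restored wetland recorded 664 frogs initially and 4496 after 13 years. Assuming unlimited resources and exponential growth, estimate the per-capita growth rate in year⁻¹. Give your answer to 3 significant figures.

0.147 per year

From N(t) = N₀·e^(rt): e^(r·13) = 4496/664 = 6.7711.
r·13 = ln(6.7711) = 1.9127, so r = 1.9127/13 = 0.14713.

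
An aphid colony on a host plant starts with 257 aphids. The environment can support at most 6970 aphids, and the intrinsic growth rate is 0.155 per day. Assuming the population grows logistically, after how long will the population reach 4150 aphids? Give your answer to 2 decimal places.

23.54 days

A = (K − N₀)/N₀ = (6970 − 257)/257 = 26.121.
Solve 6970/(1 + 26.121·e^(−0.155t)) = 4150: 1 + 26.121·e^(−0.155t) = 1.6795, so e^(−0.155t) = 0.0260146.
−0.155·t = ln(0.0260146) = -3.6491, so t = 3.6491/0.155 = 23.543.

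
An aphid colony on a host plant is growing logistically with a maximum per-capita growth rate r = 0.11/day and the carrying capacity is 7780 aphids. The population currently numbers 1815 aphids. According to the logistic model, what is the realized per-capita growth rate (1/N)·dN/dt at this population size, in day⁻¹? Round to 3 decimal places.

0.084 per day

(1/N)·dN/dt = r(1 − N/K) = 0.11 × (1 − 1815/7780).
= 0.11 × 0.76671 = 0.084338.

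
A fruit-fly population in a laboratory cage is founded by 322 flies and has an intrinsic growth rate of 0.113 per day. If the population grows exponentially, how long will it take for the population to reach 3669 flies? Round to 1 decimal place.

21.5 days

Set N₀·e^(rt) = 3669: e^(0.113·t) = 3669/322 = 11.394.
0.113·t = ln(11.394) = 2.4331, so t = 2.4331/0.113 = 21.532.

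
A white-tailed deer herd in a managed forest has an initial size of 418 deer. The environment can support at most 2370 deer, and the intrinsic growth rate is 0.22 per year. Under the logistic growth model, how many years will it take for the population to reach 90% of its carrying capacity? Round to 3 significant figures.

17.0 years

A = (K − N₀)/N₀ = (2370 − 418)/418 = 4.6699.
Solve 2370/(1 + 4.6699·e^(−0.22t)) = 2133: 1 + 4.6699·e^(−0.22t) = 1.1111, so e^(−0.22t) = 0.0237933.
−0.22·t = ln(0.0237933) = -3.7384, so t = 3.7384/0.22 = 16.993.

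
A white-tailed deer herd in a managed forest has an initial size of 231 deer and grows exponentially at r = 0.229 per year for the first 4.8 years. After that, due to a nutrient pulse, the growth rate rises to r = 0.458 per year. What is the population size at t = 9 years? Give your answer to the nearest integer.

4747 deer

Phase 1: N(4.8) = 231·e^(0.229×4.8) = 231·e^1.099 = 693.407.
Phase 2 runs for 9 − 4.8 = 4.2 years at r = 0.458.
N(9) = 693.407·e^(0.458×4.2) = 693.407·e^1.924 = 4746.76.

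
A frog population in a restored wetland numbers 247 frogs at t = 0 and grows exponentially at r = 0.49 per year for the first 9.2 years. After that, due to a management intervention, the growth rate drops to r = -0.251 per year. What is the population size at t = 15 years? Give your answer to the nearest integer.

Phase 1: N(9.2) = 247·e^(0.49×9.2) = 247·e^4.508 = 22412.8.
Phase 2 runs for 15 − 9.2 = 5.8 years at r = -0.251.
N(15) = 22412.8·e^(-0.251×5.8) = 22412.8·e^-1.456 = 5226.98.

5227 frogs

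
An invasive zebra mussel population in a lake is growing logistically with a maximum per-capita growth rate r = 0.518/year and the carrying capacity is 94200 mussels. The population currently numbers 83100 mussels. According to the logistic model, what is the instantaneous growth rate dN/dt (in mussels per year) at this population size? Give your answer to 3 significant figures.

5070 mussels per year

dN/dt = rN(1 − N/K) = 0.518 × 83100 × (1 − 83100/94200).
1 − 83100/94200 = 0.11783; dN/dt = 0.518 × 83100 × 0.11783 = 5072.3.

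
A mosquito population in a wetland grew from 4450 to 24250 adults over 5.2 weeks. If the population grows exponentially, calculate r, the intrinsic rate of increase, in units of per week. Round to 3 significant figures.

From N(t) = N₀·e^(rt): e^(r·5.2) = 24250/4450 = 5.4494.
r·5.2 = ln(5.4494) = 1.6955, so r = 1.6955/5.2 = 0.32606.

0.326 per week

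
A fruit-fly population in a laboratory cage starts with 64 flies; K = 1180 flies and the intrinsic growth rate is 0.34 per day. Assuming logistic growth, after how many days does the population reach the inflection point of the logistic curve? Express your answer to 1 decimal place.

Logistic growth is fastest at N = K/2 = 590.
A = (K − N₀)/N₀ = 17.438. Set K/(1 + A·e^(−rt)) = K/2 → A·e^(−rt) = 1.
e^(−0.34t) = 1/17.438 = 0.0573477, so t = ln(17.438)/0.34 = 2.8586/0.34 = 8.4077.

8.4 days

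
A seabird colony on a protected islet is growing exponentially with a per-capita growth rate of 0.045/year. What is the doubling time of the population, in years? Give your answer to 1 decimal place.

Doubling time t_d = ln(2)/r = 0.6931/0.045 = 15.403.

15.4 years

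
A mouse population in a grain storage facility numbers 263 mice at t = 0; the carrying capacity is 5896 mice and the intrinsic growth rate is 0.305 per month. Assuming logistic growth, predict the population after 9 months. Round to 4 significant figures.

A = (K − N₀)/N₀ = (5896 − 263)/263 = 21.418.
N(t) = K/(1 + A·e^(−rt)) = 5896/(1 + 21.418×e^(−0.305×9)).
e^(−2.745) = 0.064248; denominator = 1 + 21.418×0.064248 = 2.3761.
N = 5896/2.3761 = 2481.39.

2481 mice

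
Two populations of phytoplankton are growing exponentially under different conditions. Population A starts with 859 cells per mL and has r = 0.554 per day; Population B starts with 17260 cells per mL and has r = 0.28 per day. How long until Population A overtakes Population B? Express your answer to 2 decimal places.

Set 859·e^(0.554t) = 17260·e^(0.28t).
e^((0.554 − 0.28)t) = 17260/859 → e^(0.274·t) = 20.093.
0.274·t = ln(20.093) = 3.0004, so t = 3.0004/0.274 = 10.95.

10.95 days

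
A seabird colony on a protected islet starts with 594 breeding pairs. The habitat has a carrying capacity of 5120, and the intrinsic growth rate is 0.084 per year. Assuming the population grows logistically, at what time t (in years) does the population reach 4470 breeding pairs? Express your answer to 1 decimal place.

47.1 years

A = (K − N₀)/N₀ = (5120 − 594)/594 = 7.6195.
Solve 5120/(1 + 7.6195·e^(−0.084t)) = 4470: 1 + 7.6195·e^(−0.084t) = 1.1454, so e^(−0.084t) = 0.0190844.
−0.084·t = ln(0.0190844) = -3.9589, so t = 3.9589/0.084 = 47.13.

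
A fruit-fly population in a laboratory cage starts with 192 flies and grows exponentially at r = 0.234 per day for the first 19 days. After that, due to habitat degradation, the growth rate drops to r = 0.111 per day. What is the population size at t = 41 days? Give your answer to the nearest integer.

Phase 1: N(19) = 192·e^(0.234×19) = 192·e^4.446 = 16374.7.
Phase 2 runs for 41 − 19 = 22 days at r = 0.111.
N(41) = 16374.7·e^(0.111×22) = 16374.7·e^2.442 = 188244.

188244 flies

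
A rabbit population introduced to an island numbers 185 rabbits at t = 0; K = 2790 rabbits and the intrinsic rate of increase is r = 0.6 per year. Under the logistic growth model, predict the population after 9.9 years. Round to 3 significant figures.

A = (K − N₀)/N₀ = (2790 − 185)/185 = 14.081.
N(t) = K/(1 + A·e^(−rt)) = 2790/(1 + 14.081×e^(−0.6×9.9)).
e^(−5.94) = 0.002632; denominator = 1 + 14.081×0.002632 = 1.0371.
N = 2790/1.0371 = 2690.29.

2690 rabbits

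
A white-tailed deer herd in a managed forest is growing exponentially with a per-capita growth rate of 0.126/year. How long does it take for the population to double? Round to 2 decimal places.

5.50 years

Doubling time t_d = ln(2)/r = 0.6931/0.126 = 5.5012.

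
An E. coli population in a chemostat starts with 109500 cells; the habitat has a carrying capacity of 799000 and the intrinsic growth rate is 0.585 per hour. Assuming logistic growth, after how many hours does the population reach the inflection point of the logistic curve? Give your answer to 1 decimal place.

Logistic growth is fastest at N = K/2 = 399500.
A = (K − N₀)/N₀ = 6.2968. Set K/(1 + A·e^(−rt)) = K/2 → A·e^(−rt) = 1.
e^(−0.585t) = 1/6.2968 = 0.158811, so t = ln(6.2968)/0.585 = 1.84/0.585 = 3.1454.

3.1 hours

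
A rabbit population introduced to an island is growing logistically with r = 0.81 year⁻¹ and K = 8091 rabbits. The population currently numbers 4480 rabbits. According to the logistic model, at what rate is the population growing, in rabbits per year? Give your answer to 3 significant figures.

1620 rabbits per year

dN/dt = rN(1 − N/K) = 0.81 × 4480 × (1 − 4480/8091).
1 − 4480/8091 = 0.4463; dN/dt = 0.81 × 4480 × 0.4463 = 1619.5.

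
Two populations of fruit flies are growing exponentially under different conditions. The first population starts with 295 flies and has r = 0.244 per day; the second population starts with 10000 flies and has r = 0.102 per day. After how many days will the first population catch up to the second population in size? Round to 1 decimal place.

Set 295·e^(0.244t) = 10000·e^(0.102t).
e^((0.244 − 0.102)t) = 10000/295 → e^(0.142·t) = 33.898.
0.142·t = ln(33.898) = 3.5234, so t = 3.5234/0.142 = 24.812.

24.8 days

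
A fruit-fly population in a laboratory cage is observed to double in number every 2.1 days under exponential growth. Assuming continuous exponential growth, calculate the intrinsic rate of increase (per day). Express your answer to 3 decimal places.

0.330 per day

r = ln(2)/t_d = 0.6931/2.1 = 0.33007.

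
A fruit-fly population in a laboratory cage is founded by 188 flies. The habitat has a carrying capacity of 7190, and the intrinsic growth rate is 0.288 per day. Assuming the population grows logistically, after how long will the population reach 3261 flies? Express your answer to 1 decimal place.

A = (K − N₀)/N₀ = (7190 − 188)/188 = 37.245.
Solve 7190/(1 + 37.245·e^(−0.288t)) = 3261: 1 + 37.245·e^(−0.288t) = 2.2048, so e^(−0.288t) = 0.0323495.
−0.288·t = ln(0.0323495) = -3.4312, so t = 3.4312/0.288 = 11.914.

11.9 days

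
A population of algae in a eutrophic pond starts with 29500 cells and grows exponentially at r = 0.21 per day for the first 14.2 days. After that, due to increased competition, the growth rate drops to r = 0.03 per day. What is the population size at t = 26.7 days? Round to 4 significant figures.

846700 cells

Phase 1: N(14.2) = 29500·e^(0.21×14.2) = 29500·e^2.982 = 581953.
Phase 2 runs for 26.7 − 14.2 = 12.5 days at r = 0.03.
N(26.7) = 581953·e^(0.03×12.5) = 581953·e^0.375 = 846737.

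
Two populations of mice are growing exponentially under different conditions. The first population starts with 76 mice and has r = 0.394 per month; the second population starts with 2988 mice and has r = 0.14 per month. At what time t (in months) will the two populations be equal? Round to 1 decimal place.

14.5 months

Set 76·e^(0.394t) = 2988·e^(0.14t).
e^((0.394 − 0.14)t) = 2988/76 → e^(0.254·t) = 39.316.
0.254·t = ln(39.316) = 3.6716, so t = 3.6716/0.254 = 14.455.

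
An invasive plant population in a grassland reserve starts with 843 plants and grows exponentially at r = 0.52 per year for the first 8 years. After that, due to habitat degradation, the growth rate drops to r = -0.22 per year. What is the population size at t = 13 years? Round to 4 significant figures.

17980 plants

Phase 1: N(8) = 843·e^(0.52×8) = 843·e^4.16 = 54012.3.
Phase 2 runs for 13 − 8 = 5 years at r = -0.22.
N(13) = 54012.3·e^(-0.22×5) = 54012.3·e^-1.1 = 17979.1.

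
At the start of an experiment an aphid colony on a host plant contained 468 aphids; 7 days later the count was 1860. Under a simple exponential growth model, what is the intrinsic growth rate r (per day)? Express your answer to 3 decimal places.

From N(t) = N₀·e^(rt): e^(r·7) = 1860/468 = 3.9744.
r·7 = ln(3.9744) = 1.3799, so r = 1.3799/7 = 0.19712.

0.197 per day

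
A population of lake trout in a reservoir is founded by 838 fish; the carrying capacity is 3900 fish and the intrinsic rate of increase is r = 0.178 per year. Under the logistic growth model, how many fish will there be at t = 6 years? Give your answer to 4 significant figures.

1729 fish

A = (K − N₀)/N₀ = (3900 − 838)/838 = 3.6539.
N(t) = K/(1 + A·e^(−rt)) = 3900/(1 + 3.6539×e^(−0.178×6)).
e^(−1.068) = 0.3437; denominator = 1 + 3.6539×0.3437 = 2.2558.
N = 3900/2.2558 = 1728.85.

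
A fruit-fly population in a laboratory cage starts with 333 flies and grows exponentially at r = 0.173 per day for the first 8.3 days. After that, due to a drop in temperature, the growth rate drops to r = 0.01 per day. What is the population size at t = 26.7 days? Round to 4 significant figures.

Phase 1: N(8.3) = 333·e^(0.173×8.3) = 333·e^1.436 = 1399.74.
Phase 2 runs for 26.7 − 8.3 = 18.4 days at r = 0.01.
N(26.7) = 1399.74·e^(0.01×18.4) = 1399.74·e^0.184 = 1682.51.

1683 flies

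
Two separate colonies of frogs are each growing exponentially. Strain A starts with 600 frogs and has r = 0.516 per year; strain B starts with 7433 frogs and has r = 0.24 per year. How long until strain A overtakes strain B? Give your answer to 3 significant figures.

9.12 years

Set 600·e^(0.516t) = 7433·e^(0.24t).
e^((0.516 − 0.24)t) = 7433/600 → e^(0.276·t) = 12.388.
0.276·t = ln(12.388) = 2.5168, so t = 2.5168/0.276 = 9.1187.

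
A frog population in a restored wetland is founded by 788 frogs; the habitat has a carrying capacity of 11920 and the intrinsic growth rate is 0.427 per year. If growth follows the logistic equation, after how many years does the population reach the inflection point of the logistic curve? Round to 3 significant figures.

6.20 years

Logistic growth is fastest at N = K/2 = 5960.
A = (K − N₀)/N₀ = 14.127. Set K/(1 + A·e^(−rt)) = K/2 → A·e^(−rt) = 1.
e^(−0.427t) = 1/14.127 = 0.0707869, so t = ln(14.127)/0.427 = 2.6481/0.427 = 6.2016.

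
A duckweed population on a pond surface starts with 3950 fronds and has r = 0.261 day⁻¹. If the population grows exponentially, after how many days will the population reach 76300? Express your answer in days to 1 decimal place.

11.3 days

Set N₀·e^(rt) = 76300: e^(0.261·t) = 76300/3950 = 19.316.
0.261·t = ln(19.316) = 2.961, so t = 2.961/0.261 = 11.345.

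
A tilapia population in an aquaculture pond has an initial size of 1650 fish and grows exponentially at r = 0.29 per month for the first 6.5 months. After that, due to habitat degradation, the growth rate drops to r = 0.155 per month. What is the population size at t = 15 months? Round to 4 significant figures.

40580 fish

Phase 1: N(6.5) = 1650·e^(0.29×6.5) = 1650·e^1.885 = 10867.5.
Phase 2 runs for 15 − 6.5 = 8.5 months at r = 0.155.
N(15) = 10867.5·e^(0.155×8.5) = 10867.5·e^1.317 = 40580.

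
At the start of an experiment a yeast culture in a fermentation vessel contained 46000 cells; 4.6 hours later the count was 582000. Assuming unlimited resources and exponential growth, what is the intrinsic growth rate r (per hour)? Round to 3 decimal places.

From N(t) = N₀·e^(rt): e^(r·4.6) = 582000/46000 = 12.652.
r·4.6 = ln(12.652) = 2.5378, so r = 2.5378/4.6 = 0.5517.

0.552 per hour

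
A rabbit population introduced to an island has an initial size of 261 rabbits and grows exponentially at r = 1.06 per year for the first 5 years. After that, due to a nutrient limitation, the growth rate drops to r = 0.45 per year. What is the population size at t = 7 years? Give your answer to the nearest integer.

128607 rabbits

Phase 1: N(5) = 261·e^(1.06×5) = 261·e^5.3 = 52287.9.
Phase 2 runs for 7 − 5 = 2 years at r = 0.45.
N(7) = 52287.9·e^(0.45×2) = 52287.9·e^0.9 = 128607.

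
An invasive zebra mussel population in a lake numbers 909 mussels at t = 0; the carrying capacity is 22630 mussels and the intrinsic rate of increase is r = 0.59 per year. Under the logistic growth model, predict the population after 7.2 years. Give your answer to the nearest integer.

A = (K − N₀)/N₀ = (22630 − 909)/909 = 23.895.
N(t) = K/(1 + A·e^(−rt)) = 22630/(1 + 23.895×e^(−0.59×7.2)).
e^(−4.248) = 0.014293; denominator = 1 + 23.895×0.014293 = 1.3415.
N = 22630/1.3415 = 16868.8.

16869 mussels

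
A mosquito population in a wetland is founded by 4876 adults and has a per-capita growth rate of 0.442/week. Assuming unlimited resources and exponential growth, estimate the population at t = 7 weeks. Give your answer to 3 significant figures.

N(t) = N₀·e^(rt) = 4876 × e^(0.442×7) = 4876 × e^3.094.
e^3.094 ≈ 22.065, so N ≈ 4876 × 22.065 = 107590.

108000 adults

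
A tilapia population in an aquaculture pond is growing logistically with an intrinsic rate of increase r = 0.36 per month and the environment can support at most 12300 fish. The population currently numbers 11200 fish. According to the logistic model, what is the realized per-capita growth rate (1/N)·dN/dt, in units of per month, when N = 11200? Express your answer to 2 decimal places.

(1/N)·dN/dt = r(1 − N/K) = 0.36 × (1 − 11200/12300).
= 0.36 × 0.089431 = 0.032195.

0.03 per month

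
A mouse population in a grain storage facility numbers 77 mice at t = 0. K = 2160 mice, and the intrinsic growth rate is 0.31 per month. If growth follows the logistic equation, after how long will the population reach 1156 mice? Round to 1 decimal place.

A = (K − N₀)/N₀ = (2160 − 77)/77 = 27.052.
Solve 2160/(1 + 27.052·e^(−0.31t)) = 1156: 1 + 27.052·e^(−0.31t) = 1.8685, so e^(−0.31t) = 0.0321053.
−0.31·t = ln(0.0321053) = -3.4387, so t = 3.4387/0.31 = 11.093.

11.1 months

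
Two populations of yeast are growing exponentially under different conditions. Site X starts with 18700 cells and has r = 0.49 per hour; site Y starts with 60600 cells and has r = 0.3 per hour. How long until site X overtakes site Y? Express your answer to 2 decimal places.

Set 18700·e^(0.49t) = 60600·e^(0.3t).
e^((0.49 − 0.3)t) = 60600/18700 → e^(0.19·t) = 3.2406.
0.19·t = ln(3.2406) = 1.1758, so t = 1.1758/0.19 = 6.1883.

6.19 hours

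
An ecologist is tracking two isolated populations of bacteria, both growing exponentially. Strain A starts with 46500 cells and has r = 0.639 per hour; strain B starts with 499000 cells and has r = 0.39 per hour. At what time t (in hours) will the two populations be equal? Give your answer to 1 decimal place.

Set 46500·e^(0.639t) = 499000·e^(0.39t).
e^((0.639 − 0.39)t) = 499000/46500 → e^(0.249·t) = 10.731.
0.249·t = ln(10.731) = 2.3732, so t = 2.3732/0.249 = 9.5307.

9.5 hours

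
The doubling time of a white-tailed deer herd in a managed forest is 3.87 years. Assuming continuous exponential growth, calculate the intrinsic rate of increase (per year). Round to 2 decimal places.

r = ln(2)/t_d = 0.6931/3.87 = 0.17911.

0.18 per year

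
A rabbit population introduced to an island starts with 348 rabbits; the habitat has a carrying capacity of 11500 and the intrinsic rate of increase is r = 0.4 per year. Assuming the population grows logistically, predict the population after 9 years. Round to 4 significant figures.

6131 rabbits

A = (K − N₀)/N₀ = (11500 − 348)/348 = 32.046.
N(t) = K/(1 + A·e^(−rt)) = 11500/(1 + 32.046×e^(−0.4×9)).
e^(−3.6) = 0.027324; denominator = 1 + 32.046×0.027324 = 1.8756.
N = 11500/1.8756 = 6131.32.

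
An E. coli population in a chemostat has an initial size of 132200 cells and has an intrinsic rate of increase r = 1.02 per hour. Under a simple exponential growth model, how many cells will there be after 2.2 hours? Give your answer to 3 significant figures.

1250000 cells

N(t) = N₀·e^(rt) = 132200 × e^(1.02×2.2) = 132200 × e^2.244.
e^2.244 ≈ 9.431, so N ≈ 132200 × 9.431 = 1.246776×10^6.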